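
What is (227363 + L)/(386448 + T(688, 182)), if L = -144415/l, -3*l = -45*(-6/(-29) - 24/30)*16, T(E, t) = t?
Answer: 942742499/1596008640 ≈ 0.59069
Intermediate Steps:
l = -4128/29 (l = -(-45*(-6/(-29) - 24/30))*16/3 = -(-45*(-6*(-1/29) - 24*1/30))*16/3 = -(-45*(6/29 - ⅘))*16/3 = -(-45*(-86/145))*16/3 = -258*16/29 = -⅓*12384/29 = -4128/29 ≈ -142.34)
L = 4188035/4128 (L = -144415/(-4128/29) = -144415*(-29/4128) = 4188035/4128 ≈ 1014.5)
(227363 + L)/(386448 + T(688, 182)) = (227363 + 4188035/4128)/(386448 + 182) = (942742499/4128)/386630 = (942742499/4128)*(1/386630) = 942742499/1596008640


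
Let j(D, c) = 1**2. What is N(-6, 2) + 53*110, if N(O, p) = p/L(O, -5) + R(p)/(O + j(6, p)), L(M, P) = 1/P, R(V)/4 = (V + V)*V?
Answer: 29068/5 ≈ 5813.6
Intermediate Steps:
R(V) = 8*V**2 (R(V) = 4*((V + V)*V) = 4*((2*V)*V) = 4*(2*V**2) = 8*V**2)
j(D, c) = 1
N(O, p) = -5*p + 8*p**2/(1 + O) (N(O, p) = p/(1/(-5)) + (8*p**2)/(O + 1) = p/(-1/5) + (8*p**2)/(1 + O) = p*(-5) + 8*p**2/(1 + O) = -5*p + 8*p**2/(1 + O))
N(-6, 2) + 53*110 = 2*(-5 - 5*(-6) + 8*2)/(1 - 6) + 53*110 = 2*(-5 + 30 + 16)/(-5) + 5830 = 2*(-1/5)*41 + 5830 = -82/5 + 5830 = 29068/5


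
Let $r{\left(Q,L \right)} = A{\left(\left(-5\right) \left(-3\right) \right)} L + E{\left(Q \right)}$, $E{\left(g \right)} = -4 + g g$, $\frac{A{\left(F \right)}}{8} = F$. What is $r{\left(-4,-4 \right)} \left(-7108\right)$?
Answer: $3326544$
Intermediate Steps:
$A{\left(F \right)} = 8 F$
$E{\left(g \right)} = -4 + g^{2}$
$r{\left(Q,L \right)} = -4 + Q^{2} + 120 L$ ($r{\left(Q,L \right)} = 8 \left(\left(-5\right) \left(-3\right)\right) L + \left(-4 + Q^{2}\right) = 8 \cdot 15 L + \left(-4 + Q^{2}\right) = 120 L + \left(-4 + Q^{2}\right) = -4 + Q^{2} + 120 L$)
$r{\left(-4,-4 \right)} \left(-7108\right) = \left(-4 + \left(-4\right)^{2} + 120 \left(-4\right)\right) \left(-7108\right) = \left(-4 + 16 - 480\right) \left(-7108\right) = \left(-468\right) \left(-7108\right) = 3326544$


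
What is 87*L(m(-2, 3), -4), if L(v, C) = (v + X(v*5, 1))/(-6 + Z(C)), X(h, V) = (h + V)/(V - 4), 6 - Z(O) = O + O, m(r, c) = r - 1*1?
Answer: 145/8 ≈ 18.125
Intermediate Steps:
m(r, c) = -1 + r (m(r, c) = r - 1 = -1 + r)
Z(O) = 6 - 2*O (Z(O) = 6 - (O + O) = 6 - 2*O)
X(h, V) = (V + h)/(-4 + V)
L(v, C) = -(-⅓ - 2*v/3)/(2*C) (L(v, C) = (v + (1 + v*5)/(-4 + 1))/(-6 + (6 - 2*C)) = (v + (1 + 5*v)/(-3))/((-2*C)) = (v - (1 + 5*v)/3)*(-1/(2*C)) = (v + (-⅓ - 5*v/3))*(-1/(2*C)) = (-⅓ - 2*v/3)*(-1/(2*C)) = -(-⅓ - 2*v/3)/(2*C))
87*L(m(-2, 3), -4) = 87*((⅙)*(1 + 2*(-1 - 2))/(-4)) = 87*((⅙)*(-¼)*(1 + 2*(-3))) = 87*((⅙)*(-¼)*(1 - 6)) = 87*((⅙)*(-¼)*(-5)) = 87*(5/24) = 145/8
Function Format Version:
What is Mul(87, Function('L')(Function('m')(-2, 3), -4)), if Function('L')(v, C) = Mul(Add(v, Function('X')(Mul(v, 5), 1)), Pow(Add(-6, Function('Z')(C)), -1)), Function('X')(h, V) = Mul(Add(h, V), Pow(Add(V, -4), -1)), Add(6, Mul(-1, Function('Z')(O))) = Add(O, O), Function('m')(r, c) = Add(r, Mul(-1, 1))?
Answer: Rational(145, 8) ≈ 18.125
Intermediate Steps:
Function('m')(r, c) = Add(-1, r) (Function('m')(r, c) = Add(r, -1) = Add(-1, r))
Function('Z')(O) = Add(6, Mul(-2, O)) (Function('Z')(O) = Add(6, Mul(-1, Add(O, O))) = Add(6, Mul(-1, Mul(2, O))) = Add(6, Mul(-2, O)))
Function('X')(h, V) = Mul(Pow(Add(-4, V), -1), Add(V, h)) (Function('X')(h, V) = Mul(Add(V, h), Pow(Add(-4, V), -1)) = Mul(Pow(Add(-4, V), -1), Add(V, h)))
Function('L')(v, C) = Mul(Rational(-1, 2), Pow(C, -1), Add(Rational(-1, 3), Mul(Rational(-2, 3), v))) (Function('L')(v, C) = Mul(Add(v, Mul(Pow(Add(-4, 1), -1), Add(1, Mul(v, 5)))), Pow(Add(-6, Add(6, Mul(-2, C))), -1)) = Mul(Add(v, Mul(Pow(-3, -1), Add(1, Mul(5, v)))), Pow(Mul(-2, C), -1)) = Mul(Add(v, Mul(Rational(-1, 3), Add(1, Mul(5, v)))), Mul(Rational(-1, 2), Pow(C, -1))) = Mul(Add(v, Add(Rational(-1, 3), Mul(Rational(-5, 3), v))), Mul(Rational(-1, 2), Pow(C, -1))) = Mul(Add(Rational(-1, 3), Mul(Rational(-2, 3), v)), Mul(Rational(-1, 2), Pow(C, -1))) = Mul(Rational(-1, 2), Pow(C, -1), Add(Rational(-1, 3), Mul(Rational(-2, 3), v))))
Mul(87, Function('L')(Function('m')(-2, 3), -4)) = Mul(87, Mul(Rational(1, 6), Pow(-4, -1), Add(1, Mul(2, Add(-1, -2))))) = Mul(87, Mul(Rational(1, 6), Rational(-1, 4), Add(1, Mul(2, -3)))) = Mul(87, Mul(Rational(1, 6), Rational(-1, 4), Add(1, -6))) = Mul(87, Mul(Rational(1, 6), Rational(-1, 4), -5)) = Mul(87, Rational(5, 24)) = Rational(145, 8)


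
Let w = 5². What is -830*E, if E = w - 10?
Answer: -12450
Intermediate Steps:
w = 25
E = 15 (E = 25 - 10 = 15)
-830*E = -830*15 = -12450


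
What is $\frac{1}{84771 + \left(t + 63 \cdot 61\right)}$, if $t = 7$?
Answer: $\frac{1}{88621} \approx 1.1284 \cdot 10^{-5}$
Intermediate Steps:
$\frac{1}{84771 + \left(t + 63 \cdot 61\right)} = \frac{1}{84771 + \left(7 + 63 \cdot 61\right)} = \frac{1}{84771 + \left(7 + 3843\right)} = \frac{1}{84771 + 3850} = \frac{1}{88621}$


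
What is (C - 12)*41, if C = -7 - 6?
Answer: -1025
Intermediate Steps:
C = -13
(C - 12)*41 = (-13 - 12)*41 = -25*41 = -1025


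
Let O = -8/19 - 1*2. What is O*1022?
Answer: -47012/19 ≈ -2474.3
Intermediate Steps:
O = -46/19 (O = -8*1/19 - 2 = -8/19 - 2 = -46/19 ≈ -2.4211)
O*1022 = -46/19*1022 = -47012/19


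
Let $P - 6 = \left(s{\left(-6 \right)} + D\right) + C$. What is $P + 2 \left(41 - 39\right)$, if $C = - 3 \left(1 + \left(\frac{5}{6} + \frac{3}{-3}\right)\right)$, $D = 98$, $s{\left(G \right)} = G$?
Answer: $\frac{199}{2} \approx 99.5$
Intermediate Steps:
$C = - \frac{5}{2}$ ($C = - 3 \left(1 + \left(5 \cdot \frac{1}{6} + 3 \left(- \frac{1}{3}\right)\right)\right) = - 3 \left(1 + \left(\frac{5}{6} - 1\right)\right) = - 3 \left(1 - \frac{1}{6}\right) = \left(-3\right) \frac{5}{6} = - \frac{5}{2} \approx -2.5$)
$P = \frac{191}{2}$ ($P = 6 + \left(\left(-6 + 98\right) - \frac{5}{2}\right) = 6 + \left(92 - \frac{5}{2}\right) = 6 + \frac{179}{2} = \frac{191}{2} \approx 95.5$)
$P + 2 \left(41 - 39\right) = \frac{191}{2} + 2 \left(41 - 39\right) = \frac{191}{2} + 2 \cdot 2 = \frac{191}{2} + 4 = \frac{199}{2}$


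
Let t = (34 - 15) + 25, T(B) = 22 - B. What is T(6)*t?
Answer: 704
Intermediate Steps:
t = 44 (t = 19 + 25 = 44)
T(6)*t = (22 - 1*6)*44 = (22 - 6)*44 = 16*44 = 704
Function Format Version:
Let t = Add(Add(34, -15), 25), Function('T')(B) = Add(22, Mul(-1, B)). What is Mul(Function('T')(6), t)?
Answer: 704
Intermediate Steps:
t = 44 (t = Add(19, 25) = 44)
Mul(Function('T')(6), t) = Mul(Add(22, Mul(-1, 6)), 44) = Mul(Add(22, -6), 44) = Mul(16, 44) = 704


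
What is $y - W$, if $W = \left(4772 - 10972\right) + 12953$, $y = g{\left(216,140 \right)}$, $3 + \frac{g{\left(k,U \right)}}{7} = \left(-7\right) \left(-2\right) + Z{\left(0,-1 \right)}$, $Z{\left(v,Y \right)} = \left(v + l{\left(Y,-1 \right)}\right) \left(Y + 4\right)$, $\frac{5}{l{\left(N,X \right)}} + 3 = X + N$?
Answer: $-6697$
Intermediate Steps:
$l{\left(N,X \right)} = \frac{5}{-3 + N + X}$ ($l{\left(N,X \right)} = \frac{5}{-3 + \left(X + N\right)} = \frac{5}{-3 + \left(N + X\right)} = \frac{5}{-3 + N + X}$)
$Z{\left(v,Y \right)} = \left(4 + Y\right) \left(v + \frac{5}{-4 + Y}\right)$ ($Z{\left(v,Y \right)} = \left(v + \frac{5}{-3 + Y - 1}\right) \left(Y + 4\right) = \left(v + \frac{5}{-4 + Y}\right) \left(4 + Y\right) = \left(4 + Y\right) \left(v + \frac{5}{-4 + Y}\right)$)
$g{\left(k,U \right)} = 56$ ($g{\left(k,U \right)} = -21 + 7 \left(\left(-7\right) \left(-2\right) + \frac{20 + 5 \left(-1\right) + 0 \left(-4 - 1\right) \left(4 - 1\right)}{-4 - 1}\right) = -21 + 7 \left(14 + \frac{20 - 5 + 0 \left(-5\right) 3}{-5}\right) = -21 + 7 \left(14 - \frac{20 - 5 + 0}{5}\right) = -21 + 7 \left(14 - 3\right) = -21 + 7 \cdot 11 = -21 + 77 = 56$)
$y = 56$
$W = 6753$ ($W = -6200 + 12953 = 6753$)
$y - W = 56 - 6753 = -6697$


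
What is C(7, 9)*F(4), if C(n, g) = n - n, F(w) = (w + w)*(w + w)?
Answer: 0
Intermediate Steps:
F(w) = 4*w² (F(w) = (2*w)*(2*w) = 4*w²)
C(n, g) = 0
C(7, 9)*F(4) = 0*(4*4²) = 0*(4*16) = 0*64 = 0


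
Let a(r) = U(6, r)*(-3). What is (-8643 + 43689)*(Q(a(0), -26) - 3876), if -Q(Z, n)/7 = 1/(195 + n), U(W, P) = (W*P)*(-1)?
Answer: -22956917346/169 ≈ -1.3584e+8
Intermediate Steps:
U(W, P) = -P*W (U(W, P) = (P*W)*(-1) = -P*W)
a(r) = 18*r (a(r) = -1*r*6*(-3) = -6*r*(-3) = 18*r)
Q(Z, n) = -7/(195 + n)
(-8643 + 43689)*(Q(a(0), -26) - 3876) = (-8643 + 43689)*(-7/(195 - 26) - 3876) = 35046*(-7/169 - 3876) = 35046*(-655051/169) = -22956917346/169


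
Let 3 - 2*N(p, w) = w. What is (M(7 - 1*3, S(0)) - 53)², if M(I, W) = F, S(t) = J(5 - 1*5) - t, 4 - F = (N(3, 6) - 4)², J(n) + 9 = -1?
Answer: 100489/16 ≈ 6280.6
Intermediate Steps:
N(p, w) = 3/2 - w/2
J(n) = -10 (J(n) = -9 - 1 = -10)
F = -105/4 (F = 4 - ((3/2 - ½*6) - 4)² = 4 - ((3/2 - 3) - 4)² = 4 - (-3/2 - 4)² = 4 - (-11/2)² = 4 - 1*121/4 = 4 - 121/4 = -105/4 ≈ -26.250)
S(t) = -10 - t
M(I, W) = -105/4
(M(7 - 1*3, S(0)) - 53)² = (-105/4 - 53)² = (-317/4)² = 100489/16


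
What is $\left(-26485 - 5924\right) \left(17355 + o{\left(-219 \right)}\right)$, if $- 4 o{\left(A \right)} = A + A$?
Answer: $- \frac{1132013961}{2} \approx -5.6601 \cdot 10^{8}$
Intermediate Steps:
$o{\left(A \right)} = - \frac{A}{2}$ ($o{\left(A \right)} = - \frac{A + A}{4} = - \frac{2 A}{4} = - \frac{A}{2}$)
$\left(-26485 - 5924\right) \left(17355 + o{\left(-219 \right)}\right) = \left(-26485 - 5924\right) \left(17355 - - \frac{219}{2}\right) = - 32409 \left(17355 + \frac{219}{2}\right) = \left(-32409\right) \frac{34929}{2} = - \frac{1132013961}{2}$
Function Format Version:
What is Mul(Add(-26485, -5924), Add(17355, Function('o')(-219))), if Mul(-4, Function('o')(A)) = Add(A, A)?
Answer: Rational(-1132013961, 2) ≈ -5.6601e+8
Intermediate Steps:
Function('o')(A) = Mul(Rational(-1, 2), A) (Function('o')(A) = Mul(Rational(-1, 4), Add(A, A)) = Mul(Rational(-1, 4), Mul(2, A)) = Mul(Rational(-1, 2), A))
Mul(Add(-26485, -5924), Add(17355, Function('o')(-219))) = Mul(Add(-26485, -5924), Add(17355, Mul(Rational(-1, 2), -219))) = Mul(-32409, Add(17355, Rational(219, 2))) = Mul(-32409, Rational(34929, 2)) = Rational(-1132013961, 2)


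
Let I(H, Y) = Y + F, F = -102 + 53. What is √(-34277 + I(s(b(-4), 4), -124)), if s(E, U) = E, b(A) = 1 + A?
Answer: 5*I*√1378 ≈ 185.61*I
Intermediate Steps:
F = -49
I(H, Y) = -49 + Y (I(H, Y) = Y - 49 = -49 + Y)
√(-34277 + I(s(b(-4), 4), -124)) = √(-34277 + (-49 - 124)) = √(-34277 - 173) = √(-34450) = 5*I*√1378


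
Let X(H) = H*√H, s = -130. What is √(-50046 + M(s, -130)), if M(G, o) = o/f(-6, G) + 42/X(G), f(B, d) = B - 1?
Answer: √(-41427713600 + 2058*I*√130)/910 ≈ 6.3343e-5 + 223.67*I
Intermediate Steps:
f(B, d) = -1 + B
X(H) = H^(3/2)
M(G, o) = 42/G^(3/2) - o/7 (M(G, o) = o/(-1 - 6) + 42/(G^(3/2)) = o/(-7) + 42/G^(3/2) = o*(-⅐) + 42/G^(3/2) = -o/7 + 42/G^(3/2) = 42/G^(3/2) - o/7)
√(-50046 + M(s, -130)) = √(-50046 + (42/(-130)^(3/2) - ⅐*(-130))) = √(-50046 + (42*(I*√130/16900) + 130/7)) = √(-50046 + (21*I*√130/8450 + 130/7)) = √(-50046 + (130/7 + 21*I*√130/8450)) = √(-350192/7 + 21*I*√130/8450)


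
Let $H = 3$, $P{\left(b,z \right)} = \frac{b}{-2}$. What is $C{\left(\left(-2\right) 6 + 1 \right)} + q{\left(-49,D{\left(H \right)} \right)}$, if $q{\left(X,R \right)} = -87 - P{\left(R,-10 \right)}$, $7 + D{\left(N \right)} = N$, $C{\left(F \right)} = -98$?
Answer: $-187$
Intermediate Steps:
$P{\left(b,z \right)} = - \frac{b}{2}$ ($P{\left(b,z \right)} = b \left(- \frac{1}{2}\right) = - \frac{b}{2}$)
$D{\left(N \right)} = -7 + N$
$q{\left(X,R \right)} = -87 + \frac{R}{2}$ ($q{\left(X,R \right)} = -87 - - \frac{R}{2} = -87 + \frac{R}{2}$)
$C{\left(\left(-2\right) 6 + 1 \right)} + q{\left(-49,D{\left(H \right)} \right)} = -98 - \left(87 - \frac{-7 + 3}{2}\right) = -98 + \left(-87 + \frac{1}{2} \left(-4\right)\right) = -98 - 89 = -187$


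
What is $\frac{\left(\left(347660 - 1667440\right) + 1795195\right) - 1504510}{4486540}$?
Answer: $- \frac{205819}{897308} \approx -0.22937$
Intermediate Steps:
$\frac{\left(\left(347660 - 1667440\right) + 1795195\right) - 1504510}{4486540} = \left(\left(-1319780 + 1795195\right) - 1504510\right) \frac{1}{4486540} = \left(475415 - 1504510\right) \frac{1}{4486540} = \left(-1029095\right) \frac{1}{4486540} = - \frac{205819}{897308}$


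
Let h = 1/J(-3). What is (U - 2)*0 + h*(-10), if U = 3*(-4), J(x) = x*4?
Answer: ⅚ ≈ 0.83333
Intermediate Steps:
J(x) = 4*x
U = -12
h = -1/12 (h = 1/(4*(-3)) = 1/(-12) = -1/12 ≈ -0.083333)
(U - 2)*0 + h*(-10) = (-12 - 2)*0 - 1/12*(-10) = -14*0 + ⅚ = 0 + ⅚ = ⅚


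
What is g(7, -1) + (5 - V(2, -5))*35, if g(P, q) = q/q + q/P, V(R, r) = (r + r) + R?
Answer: 3191/7 ≈ 455.86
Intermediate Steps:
V(R, r) = R + 2*r (V(R, r) = 2*r + R = R + 2*r)
g(P, q) = 1 + q/P
g(7, -1) + (5 - V(2, -5))*35 = (7 - 1)/7 + (5 - (2 + 2*(-5)))*35 = (⅐)*6 + (5 - (2 - 10))*35 = 6/7 + (5 - 1*(-8))*35 = 6/7 + (5 + 8)*35 = 6/7 + 13*35 = 6/7 + 455 = 3191/7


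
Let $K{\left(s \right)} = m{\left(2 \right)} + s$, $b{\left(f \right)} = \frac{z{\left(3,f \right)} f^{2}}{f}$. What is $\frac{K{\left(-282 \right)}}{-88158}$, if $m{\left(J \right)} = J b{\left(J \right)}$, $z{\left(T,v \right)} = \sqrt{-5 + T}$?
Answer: $\frac{47}{14693} - \frac{2 i \sqrt{2}}{44079} \approx 0.0031988 - 6.4167 \cdot 10^{-5} i$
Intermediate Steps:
$b{\left(f \right)} = i f \sqrt{2}$ ($b{\left(f \right)} = \frac{\sqrt{-5 + 3} f^{2}}{f} = \frac{\sqrt{-2} f^{2}}{f} = \frac{i \sqrt{2} f^{2}}{f} = i f \sqrt{2}$)
$m{\left(J \right)} = i \sqrt{2} J^{2}$ ($m{\left(J \right)} = J i J \sqrt{2} = i \sqrt{2} J^{2}$)
$K{\left(s \right)} = s + 4 i \sqrt{2}$ ($K{\left(s \right)} = i \sqrt{2} \cdot 2^{2} + s = i \sqrt{2} \cdot 4 + s = 4 i \sqrt{2} + s = s + 4 i \sqrt{2}$)
$\frac{K{\left(-282 \right)}}{-88158} = \frac{-282 + 4 i \sqrt{2}}{-88158} = \left(-282 + 4 i \sqrt{2}\right) \left(- \frac{1}{88158}\right) = \frac{47}{14693} - \frac{2 i \sqrt{2}}{44079}$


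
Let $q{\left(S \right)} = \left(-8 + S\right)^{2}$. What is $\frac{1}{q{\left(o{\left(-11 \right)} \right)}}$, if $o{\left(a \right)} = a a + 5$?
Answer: $\frac{1}{13924} \approx 7.1818 \cdot 10^{-5}$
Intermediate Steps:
$o{\left(a \right)} = 5 + a^{2}$ ($o{\left(a \right)} = a^{2} + 5 = 5 + a^{2}$)
$\frac{1}{q{\left(o{\left(-11 \right)} \right)}} = \frac{1}{\left(-8 + \left(5 + \left(-11\right)^{2}\right)\right)^{2}} = \frac{1}{\left(-8 + \left(5 + 121\right)\right)^{2}} = \frac{1}{\left(-8 + 126\right)^{2}} = \frac{1}{118^{2}} = \frac{1}{13924}$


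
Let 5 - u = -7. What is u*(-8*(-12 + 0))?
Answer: 1152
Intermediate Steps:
u = 12 (u = 5 - 1*(-7) = 5 + 7 = 12)
u*(-8*(-12 + 0)) = 12*(-8*(-12 + 0)) = 12*(-8*(-12)) = 12*96 = 1152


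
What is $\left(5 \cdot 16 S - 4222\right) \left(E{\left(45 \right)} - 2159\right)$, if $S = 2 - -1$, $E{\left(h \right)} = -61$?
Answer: $8840040$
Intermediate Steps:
$S = 3$ ($S = 2 + 1 = 3$)
$\left(5 \cdot 16 S - 4222\right) \left(E{\left(45 \right)} - 2159\right) = \left(5 \cdot 16 \cdot 3 - 4222\right) \left(-61 - 2159\right) = \left(80 \cdot 3 - 4222\right) \left(-2220\right) = \left(240 - 4222\right) \left(-2220\right) = \left(-3982\right) \left(-2220\right) = 8840040$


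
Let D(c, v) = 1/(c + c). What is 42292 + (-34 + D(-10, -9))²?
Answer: 17380561/400 ≈ 43451.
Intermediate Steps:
D(c, v) = 1/(2*c)
42292 + (-34 + D(-10, -9))² = 42292 + (-34 + (½)/(-10))² = 42292 + (-34 + (½)*(-⅒))² = 42292 + (-34 - 1/20)² = 42292 + (-681/20)² = 42292 + 463761/400 = 17380561/400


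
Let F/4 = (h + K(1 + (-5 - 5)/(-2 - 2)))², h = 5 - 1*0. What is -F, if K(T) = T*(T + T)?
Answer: -3481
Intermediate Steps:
h = 5 (h = 5 + 0 = 5)
K(T) = 2*T² (K(T) = T*(2*T) = 2*T²)
F = 3481 (F = 4*(5 + 2*(1 + (-5 - 5)/(-2 - 2))²)² = 4*(5 + 2*(1 - 10/(-4))²)² = 4*(5 + 2*(1 - 10*(-¼))²)² = 4*(5 + 2*(1 + 5/2)²)² = 4*(5 + 2*(7/2)²)² = 4*(5 + 2*(49/4))² = 4*(5 + 49/2)² = 4*(59/2)² = 4*(3481/4) = 3481)
-F = -1*3481 = -3481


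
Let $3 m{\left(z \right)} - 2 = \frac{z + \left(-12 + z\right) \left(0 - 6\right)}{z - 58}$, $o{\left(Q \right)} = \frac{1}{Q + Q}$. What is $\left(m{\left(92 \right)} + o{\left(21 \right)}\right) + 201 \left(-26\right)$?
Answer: $- \frac{1244529}{238} \approx -5229.1$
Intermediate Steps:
$o{\left(Q \right)} = \frac{1}{2 Q}$
$m{\left(z \right)} = \frac{2}{3} + \frac{72 - 5 z}{3 \left(-58 + z\right)}$ ($m{\left(z \right)} = \frac{2}{3} + \frac{\left(z + \left(-12 + z\right) \left(0 - 6\right)\right) \frac{1}{z - 58}}{3} = \frac{2}{3} + \frac{\left(z + \left(-12 + z\right) \left(-6\right)\right) \frac{1}{-58 + z}}{3} = \frac{2}{3} + \frac{\left(z - \left(-72 + 6 z\right)\right) \frac{1}{-58 + z}}{3} = \frac{2}{3} + \frac{\left(72 - 5 z\right) \frac{1}{-58 + z}}{3} = \frac{2}{3} + \frac{\frac{1}{-58 + z} \left(72 - 5 z\right)}{3} = \frac{2}{3} + \frac{72 - 5 z}{3 \left(-58 + z\right)}$)
$\left(m{\left(92 \right)} + o{\left(21 \right)}\right) + 201 \left(-26\right) = \left(\frac{- \frac{44}{3} - 92}{-58 + 92} + \frac{1}{2 \cdot 21}\right) + 201 \left(-26\right) = \left(\frac{- \frac{44}{3} - 92}{34} + \frac{1}{2} \cdot \frac{1}{21}\right) - 5226 = \left(\frac{1}{34} \left(- \frac{320}{3}\right) + \frac{1}{42}\right) - 5226 = \left(- \frac{160}{51} + \frac{1}{42}\right) - 5226 = - \frac{741}{238} - 5226 = - \frac{1244529}{238}$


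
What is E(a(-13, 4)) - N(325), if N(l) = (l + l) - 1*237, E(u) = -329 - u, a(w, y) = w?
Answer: -729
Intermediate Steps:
N(l) = -237 + 2*l (N(l) = 2*l - 237 = -237 + 2*l)
E(a(-13, 4)) - N(325) = (-329 - 1*(-13)) - (-237 + 2*325) = (-329 + 13) - (-237 + 650) = -316 - 1*413 = -316 - 413 = -729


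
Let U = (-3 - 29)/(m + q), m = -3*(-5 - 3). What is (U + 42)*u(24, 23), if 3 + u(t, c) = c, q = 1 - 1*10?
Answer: 2392/3 ≈ 797.33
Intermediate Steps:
q = -9 (q = 1 - 10 = -9)
u(t, c) = -3 + c
m = 24 (m = -3*(-8) = 24)
U = -32/15 (U = (-3 - 29)/(24 - 9) = -32/15 ≈ -2.1333)
(U + 42)*u(24, 23) = (-32/15 + 42)*(-3 + 23) = (598/15)*20 = 2392/3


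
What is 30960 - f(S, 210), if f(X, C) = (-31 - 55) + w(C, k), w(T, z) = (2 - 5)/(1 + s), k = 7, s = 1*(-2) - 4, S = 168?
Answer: 155227/5 ≈ 31045.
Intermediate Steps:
s = -6 (s = -2 - 4 = -6)
w(T, z) = ⅗ (w(T, z) = (2 - 5)/(1 - 6) = -3/(-5) = -3*(-⅕) = ⅗)
f(X, C) = -427/5 (f(X, C) = (-31 - 55) + ⅗ = -86 + ⅗ = -427/5)
30960 - f(S, 210) = 30960 - 1*(-427/5) = 30960 + 427/5 = 155227/5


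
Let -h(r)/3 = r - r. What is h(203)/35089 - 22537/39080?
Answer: -22537/39080 ≈ -0.57669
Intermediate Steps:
h(r) = 0 (h(r) = -3*(r - r) = -3*0 = 0)
h(203)/35089 - 22537/39080 = 0/35089 - 22537/39080 = 0*(1/35089) - 22537*1/39080 = 0 - 22537/39080 = -22537/39080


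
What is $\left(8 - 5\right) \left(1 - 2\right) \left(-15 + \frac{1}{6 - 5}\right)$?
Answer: $42$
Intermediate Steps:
$\left(8 - 5\right) \left(1 - 2\right) \left(-15 + \frac{1}{6 - 5}\right) = 3 \left(-1\right) \left(-15 + 1^{-1}\right) = - 3 \left(-15 + 1\right) = \left(-3\right) \left(-14\right) = 42$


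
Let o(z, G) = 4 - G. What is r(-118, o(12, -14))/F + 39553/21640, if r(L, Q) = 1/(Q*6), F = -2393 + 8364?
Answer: 6376621411/3488735880 ≈ 1.8278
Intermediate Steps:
F = 5971
r(L, Q) = 1/(6*Q)
r(-118, o(12, -14))/F + 39553/21640 = (1/(6*(4 - 1*(-14))))/5971 + 39553/21640 = (1/(6*(4 + 14)))*(1/5971) + 39553*(1/21640) = ((⅙)/18)*(1/5971) + 39553/21640 = ((⅙)*(1/18))*(1/5971) + 39553/21640 = (1/108)*(1/5971) + 39553/21640 = 1/644868 + 39553/21640 = 6376621411/3488735880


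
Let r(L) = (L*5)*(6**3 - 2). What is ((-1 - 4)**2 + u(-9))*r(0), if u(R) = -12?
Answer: 0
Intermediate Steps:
r(L) = 1070*L (r(L) = (5*L)*(216 - 2) = (5*L)*214 = 1070*L)
((-1 - 4)**2 + u(-9))*r(0) = ((-1 - 4)**2 - 12)*(1070*0) = ((-5)**2 - 12)*0 = (25 - 12)*0 = 13*0 = 0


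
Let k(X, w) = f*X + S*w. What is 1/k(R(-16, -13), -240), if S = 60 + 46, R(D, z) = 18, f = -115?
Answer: -1/27510 ≈ -3.6350e-5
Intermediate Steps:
S = 106
k(X, w) = -115*X + 106*w
1/k(R(-16, -13), -240) = 1/(-115*18 + 106*(-240)) = 1/(-2070 - 25440) = 1/(-27510) = -1/27510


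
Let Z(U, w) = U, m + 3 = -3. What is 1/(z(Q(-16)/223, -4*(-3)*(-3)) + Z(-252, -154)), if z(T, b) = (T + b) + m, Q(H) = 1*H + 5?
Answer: -223/65573 ≈ -0.0034008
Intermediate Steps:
m = -6 (m = -3 - 3 = -6)
Q(H) = 5 + H (Q(H) = H + 5 = 5 + H)
z(T, b) = -6 + T + b (z(T, b) = (T + b) - 6 = -6 + T + b)
1/(z(Q(-16)/223, -4*(-3)*(-3)) + Z(-252, -154)) = 1/((-6 + (5 - 16)/223 - 4*(-3)*(-3)) - 252) = 1/((-6 - 11*1/223 + 12*(-3)) - 252) = 1/((-6 - 11/223 - 36) - 252) = 1/(-9377/223 - 252) = 1/(-65573/223) = -223/65573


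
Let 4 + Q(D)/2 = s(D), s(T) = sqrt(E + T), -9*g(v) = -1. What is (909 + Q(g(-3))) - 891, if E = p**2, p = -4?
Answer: 10 + 2*sqrt(145)/3 ≈ 18.028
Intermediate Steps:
E = 16 (E = (-4)**2 = 16)
g(v) = 1/9 (g(v) = -1/9*(-1) = 1/9)
s(T) = sqrt(16 + T)
Q(D) = -8 + 2*sqrt(16 + D)
(909 + Q(g(-3))) - 891 = (909 + (-8 + 2*sqrt(16 + 1/9))) - 891 = (909 + (-8 + 2*sqrt(145/9))) - 891 = (909 + (-8 + 2*(sqrt(145)/3))) - 891 = (909 + (-8 + 2*sqrt(145)/3)) - 891 = (901 + 2*sqrt(145)/3) - 891 = 10 + 2*sqrt(145)/3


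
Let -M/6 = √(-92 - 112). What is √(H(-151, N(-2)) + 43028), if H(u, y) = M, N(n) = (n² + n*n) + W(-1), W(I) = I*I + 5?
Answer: 2*√(10757 - 3*I*√51) ≈ 207.43 - 0.20657*I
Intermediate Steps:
W(I) = 5 + I² (W(I) = I² + 5 = 5 + I²)
N(n) = 6 + 2*n² (N(n) = (n² + n*n) + (5 + (-1)²) = (n² + n²) + (5 + 1) = 2*n² + 6 = 6 + 2*n²)
M = -12*I*√51 (M = -6*√(-92 - 112) = -12*I*√51 ≈ -85.697*I)
H(u, y) = -12*I*√51
√(H(-151, N(-2)) + 43028) = √(-12*I*√51 + 43028) = √(43028 - 12*I*√51)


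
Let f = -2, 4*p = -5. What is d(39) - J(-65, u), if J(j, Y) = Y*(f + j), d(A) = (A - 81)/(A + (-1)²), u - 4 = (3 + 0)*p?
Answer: 157/10 ≈ 15.700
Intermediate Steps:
p = -5/4 (p = (¼)*(-5) = -5/4 ≈ -1.2500)
u = ¼ (u = 4 + (3 + 0)*(-5/4) = 4 + 3*(-5/4) = 4 - 15/4 = ¼ ≈ 0.25000)
d(A) = (-81 + A)/(1 + A) (d(A) = (-81 + A)/(A + 1) = (-81 + A)/(1 + A))
J(j, Y) = Y*(-2 + j)
d(39) - J(-65, u) = (-81 + 39)/(1 + 39) - (-2 - 65)/4 = -42/40 - (-67)/4 = (1/40)*(-42) - 1*(-67/4) = -21/20 + 67/4 = 157/10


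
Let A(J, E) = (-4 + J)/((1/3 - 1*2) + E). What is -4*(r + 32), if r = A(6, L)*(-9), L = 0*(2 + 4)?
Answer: -856/5 ≈ -171.20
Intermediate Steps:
L = 0 (L = 0*6 = 0)
A(J, E) = (-4 + J)/(-5/3 + E) (A(J, E) = (-4 + J)/((⅓ - 2) + E) = (-4 + J)/(-5/3 + E))
r = 54/5 (r = (3*(-4 + 6)/(-5 + 3*0))*(-9) = (3*2/(-5 + 0))*(-9) = (3*2/(-5))*(-9) = (3*(-⅕)*2)*(-9) = -6/5*(-9) = 54/5 ≈ 10.800)
-4*(r + 32) = -4*(54/5 + 32) = -4*214/5 = -856/5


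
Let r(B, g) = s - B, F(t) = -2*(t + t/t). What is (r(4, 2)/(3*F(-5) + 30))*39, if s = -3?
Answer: -91/18 ≈ -5.0556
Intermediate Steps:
F(t) = -2 - 2*t (F(t) = -2*(t + 1) = -2*(1 + t) = -2 - 2*t)
r(B, g) = -3 - B
(r(4, 2)/(3*F(-5) + 30))*39 = ((-3 - 1*4)/(3*(-2 - 2*(-5)) + 30))*39 = ((-3 - 4)/(3*(-2 + 10) + 30))*39 = -7/(3*8 + 30)*39 = -7/(24 + 30)*39 = -7/54*39 = -91/18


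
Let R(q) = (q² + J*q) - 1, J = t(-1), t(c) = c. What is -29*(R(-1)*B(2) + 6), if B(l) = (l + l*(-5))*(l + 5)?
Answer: 1450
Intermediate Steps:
J = -1
B(l) = -4*l*(5 + l) (B(l) = (l - 5*l)*(5 + l) = (-4*l)*(5 + l) = -4*l*(5 + l))
R(q) = -1 + q² - q (R(q) = (q² - q) - 1 = -1 + q² - q)
-29*(R(-1)*B(2) + 6) = -29*((-1 + (-1)² - 1*(-1))*(-4*2*(5 + 2)) + 6) = -29*((-1 + 1 + 1)*(-4*2*7) + 6) = -29*(1*(-56) + 6) = -29*(-56 + 6) = -29*(-50) = 1450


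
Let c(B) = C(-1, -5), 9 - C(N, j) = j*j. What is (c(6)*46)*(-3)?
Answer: 2208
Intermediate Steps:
C(N, j) = 9 - j² (C(N, j) = 9 - j*j = 9 - j²)
c(B) = -16 (c(B) = 9 - 1*(-5)² = 9 - 1*25 = 9 - 25 = -16)
(c(6)*46)*(-3) = -16*46*(-3) = -736*(-3) = 2208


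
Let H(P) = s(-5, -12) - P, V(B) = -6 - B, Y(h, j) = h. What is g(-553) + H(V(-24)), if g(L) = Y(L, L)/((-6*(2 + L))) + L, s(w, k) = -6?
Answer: -1908115/3306 ≈ -577.17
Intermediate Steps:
g(L) = L + L/(-12 - 6*L) (g(L) = L/((-6*(2 + L))) + L = L/(-12 - 6*L) + L = L + L/(-12 - 6*L))
H(P) = -6 - P
g(-553) + H(V(-24)) = (1/6)*(-553)*(11 + 6*(-553))/(2 - 553) + (-6 - (-6 - 1*(-24))) = (1/6)*(-553)*(11 - 3318)/(-551) + (-6 - (-6 + 24)) = (1/6)*(-553)*(-1/551)*(-3307) + (-6 - 1*18) = -1828771/3306 + (-6 - 18) = -1828771/3306 - 24 = -1908115/3306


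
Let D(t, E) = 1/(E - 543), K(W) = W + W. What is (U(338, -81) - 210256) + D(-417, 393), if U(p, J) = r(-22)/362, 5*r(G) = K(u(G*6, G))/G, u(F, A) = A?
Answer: -5708450551/27150 ≈ -2.1026e+5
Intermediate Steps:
K(W) = 2*W
D(t, E) = 1/(-543 + E)
r(G) = 2/5 (r(G) = ((2*G)/G)/5 = (1/5)*2 = 2/5)
U(p, J) = 1/905 (U(p, J) = (2/5)/362 = (2/5)*(1/362) = 1/905)
(U(338, -81) - 210256) + D(-417, 393) = (1/905 - 210256) + 1/(-543 + 393) = -190281679/905 + 1/(-150) = -190281679/905 - 1/150 = -5708450551/27150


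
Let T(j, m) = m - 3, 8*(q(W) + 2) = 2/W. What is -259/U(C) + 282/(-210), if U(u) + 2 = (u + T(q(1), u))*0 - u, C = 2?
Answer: 8877/140 ≈ 63.407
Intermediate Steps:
q(W) = -2 + 1/(4*W) (q(W) = -2 + (2/W)/8 = -2 + 1/(4*W))
T(j, m) = -3 + m
U(u) = -2 - u (U(u) = -2 + ((u + (-3 + u))*0 - u) = -2 + ((-3 + 2*u)*0 - u) = -2 + (0 - u) = -2 - u)
-259/U(C) + 282/(-210) = -259/(-2 - 1*2) + 282/(-210) = -259/(-2 - 2) + 282*(-1/210) = -259/(-4) - 47/35 = -259*(-1/4) - 47/35 = 259/4 - 47/35 = 8877/140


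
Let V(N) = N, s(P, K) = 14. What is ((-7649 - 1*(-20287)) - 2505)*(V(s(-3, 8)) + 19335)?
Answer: 196063417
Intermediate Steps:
((-7649 - 1*(-20287)) - 2505)*(V(s(-3, 8)) + 19335) = ((-7649 - 1*(-20287)) - 2505)*(14 + 19335) = ((-7649 + 20287) - 2505)*19349 = (12638 - 2505)*19349 = 10133*19349 = 196063417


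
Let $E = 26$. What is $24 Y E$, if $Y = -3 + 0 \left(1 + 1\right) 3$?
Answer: $-1872$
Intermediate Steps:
$Y = -3$ ($Y = -3 + 0 \cdot 2 \cdot 3 = -3 + 0 \cdot 6 = -3 + 0 = -3$)
$24 Y E = 24 \left(-3\right) 26 = \left(-72\right) 26 = -1872$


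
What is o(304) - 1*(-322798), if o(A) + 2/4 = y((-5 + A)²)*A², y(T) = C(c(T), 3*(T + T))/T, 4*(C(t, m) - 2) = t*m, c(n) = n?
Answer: 2215973114707907/178802 ≈ 1.2393e+10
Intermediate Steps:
C(t, m) = 2 + m*t/4 (C(t, m) = 2 + (t*m)/4 = 2 + (m*t)/4 = 2 + m*t/4)
y(T) = (2 + 3*T²/2)/T (y(T) = (2 + (3*(T + T))*T/4)/T = (2 + (3*(2*T))*T/4)/T = (2 + (6*T)*T/4)/T = (2 + 3*T²/2)/T)
o(A) = -½ + A²*(2/(-5 + A)² + 3*(-5 + A)²/2) (o(A) = -½ + (2/((-5 + A)²) + 3*(-5 + A)²/2)*A² = -½ + (2/(-5 + A)² + 3*(-5 + A)²/2)*A² = -½ + A²*(2/(-5 + A)² + 3*(-5 + A)²/2))
o(304) - 1*(-322798) = (-(-5 + 304)² + 304²*(4 + 3*(-5 + 304)⁴))/(2*(-5 + 304)²) - 1*(-322798) = (½)*(-1*299² + 92416*(4 + 3*299⁴))/299² + 322798 = (½)*(1/89401)*(-1*89401 + 92416*(4 + 3*7992538801)) + 322798 = (½)*(1/89401)*(-89401 + 92416*(4 + 23977616403)) + 322798 = (½)*(1/89401)*(-89401 + 92416*23977616407) + 322798 = (½)*(1/89401)*(-89401 + 2215915397869312) + 322798 = (½)*(1/89401)*2215915397779911 + 322798 = 2215915397779911/178802 + 322798 = 2215973114707907/178802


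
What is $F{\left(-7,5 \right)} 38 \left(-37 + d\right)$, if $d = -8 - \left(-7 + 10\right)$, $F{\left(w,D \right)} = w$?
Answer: $12768$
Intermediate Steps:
$d = -11$ ($d = -8 - 3 = -11$)
$F{\left(-7,5 \right)} 38 \left(-37 + d\right) = - 7 \cdot 38 \left(-37 - 11\right) = - 7 \cdot 38 \left(-48\right) = \left(-7\right) \left(-1824\right) = 12768$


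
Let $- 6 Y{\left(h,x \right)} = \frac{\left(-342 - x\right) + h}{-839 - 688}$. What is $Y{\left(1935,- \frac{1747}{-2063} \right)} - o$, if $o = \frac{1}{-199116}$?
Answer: $\frac{4037269779}{23231682308} \approx 0.17378$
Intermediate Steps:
$Y{\left(h,x \right)} = - \frac{19}{509} - \frac{x}{9162} + \frac{h}{9162}$ ($Y{\left(h,x \right)} = - \frac{\left(\left(-342 - x\right) + h\right) \frac{1}{-839 - 688}}{6} = - \frac{\left(-342 + h - x\right) \frac{1}{-1527}}{6} = - \frac{\left(-342 + h - x\right) \left(- \frac{1}{1527}\right)}{6} = - \frac{\frac{114}{509} - \frac{h}{1527} + \frac{x}{1527}}{6} = - \frac{19}{509} - \frac{x}{9162} + \frac{h}{9162}$)
$o = - \frac{1}{199116} \approx -5.0222 \cdot 10^{-6}$
$Y{\left(1935,- \frac{1747}{-2063} \right)} - o = \left(- \frac{19}{509} - \frac{\left(-1747\right) \frac{1}{-2063}}{9162} + \frac{1}{9162} \cdot 1935\right) - - \frac{1}{199116} = \left(- \frac{19}{509} - \frac{\left(-1747\right) \left(- \frac{1}{2063}\right)}{9162} + \frac{215}{1018}\right) + \frac{1}{199116} = \left(- \frac{19}{509} - \frac{1747}{18901206} + \frac{215}{1018}\right) + \frac{1}{199116} = \frac{1642306}{9450603} + \frac{1}{199116} = \frac{4037269779}{23231682308}$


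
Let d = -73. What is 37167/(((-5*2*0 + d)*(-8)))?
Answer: 37167/584 ≈ 63.642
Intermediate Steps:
37167/(((-5*2*0 + d)*(-8))) = 37167/(((-5*2*0 - 73)*(-8))) = 37167/(((-10*0 - 73)*(-8))) = 37167/(((0 - 73)*(-8))) = 37167/((-73*(-8))) = 37167/584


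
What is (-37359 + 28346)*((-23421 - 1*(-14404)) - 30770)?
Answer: 358600231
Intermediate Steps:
(-37359 + 28346)*((-23421 - 1*(-14404)) - 30770) = -9013*((-23421 + 14404) - 30770) = -9013*(-9017 - 30770) = -9013*(-39787) = 358600231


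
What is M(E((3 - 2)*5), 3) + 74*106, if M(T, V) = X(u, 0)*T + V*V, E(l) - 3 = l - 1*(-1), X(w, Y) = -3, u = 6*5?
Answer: 7826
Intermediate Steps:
u = 30
E(l) = 4 + l (E(l) = 3 + (l - 1*(-1)) = 3 + (l + 1) = 3 + (1 + l) = 4 + l)
M(T, V) = V**2 - 3*T (M(T, V) = -3*T + V*V = -3*T + V**2 = V**2 - 3*T)
M(E((3 - 2)*5), 3) + 74*106 = (3**2 - 3*(4 + (3 - 2)*5)) + 74*106 = (9 - 3*(4 + 1*5)) + 7844 = (9 - 3*(4 + 5)) + 7844 = (9 - 3*9) + 7844 = (9 - 27) + 7844 = -18 + 7844 = 7826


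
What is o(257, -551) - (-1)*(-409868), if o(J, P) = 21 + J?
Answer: -409590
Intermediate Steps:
o(257, -551) - (-1)*(-409868) = (21 + 257) - (-1)*(-409868) = 278 - 1*409868 = 278 - 409868 = -409590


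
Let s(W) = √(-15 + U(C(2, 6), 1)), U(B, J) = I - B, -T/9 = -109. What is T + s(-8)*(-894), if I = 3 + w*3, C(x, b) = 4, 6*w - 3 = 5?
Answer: 981 - 1788*I*√3 ≈ 981.0 - 3096.9*I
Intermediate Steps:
w = 4/3 (w = ½ + (⅙)*5 = ½ + ⅚ = 4/3 ≈ 1.3333)
T = 981 (T = -9*(-109) = 981)
I = 7 (I = 3 + (4/3)*3 = 3 + 4 = 7)
U(B, J) = 7 - B
s(W) = 2*I*√3 (s(W) = √(-15 + (7 - 1*4)) = √(-15 + (7 - 4)) = √(-15 + 3) = √(-12) = 2*I*√3)
T + s(-8)*(-894) = 981 + (2*I*√3)*(-894) = 981 - 1788*I*√3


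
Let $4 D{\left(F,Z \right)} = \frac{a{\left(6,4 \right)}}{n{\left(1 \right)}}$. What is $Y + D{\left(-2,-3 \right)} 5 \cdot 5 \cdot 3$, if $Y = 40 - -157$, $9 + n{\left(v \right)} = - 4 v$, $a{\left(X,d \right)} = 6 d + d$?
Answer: $\frac{2036}{13} \approx 156.62$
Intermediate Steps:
$a{\left(X,d \right)} = 7 d$
$n{\left(v \right)} = -9 - 4 v$
$D{\left(F,Z \right)} = - \frac{7}{13}$ ($D{\left(F,Z \right)} = \frac{7 \cdot 4 \frac{1}{-9 - 4}}{4} = \frac{28 \frac{1}{-9 - 4}}{4} = \frac{28 \frac{1}{-13}}{4} = \frac{28 \left(- \frac{1}{13}\right)}{4} = \frac{1}{4} \left(- \frac{28}{13}\right) = - \frac{7}{13}$)
$Y = 197$ ($Y = 40 + 157 = 197$)
$Y + D{\left(-2,-3 \right)} 5 \cdot 5 \cdot 3 = 197 + - \frac{7 \cdot 5 \cdot 5}{13} \cdot 3 = 197 + \left(- \frac{7}{13}\right) 25 \cdot 3 = 197 - \frac{525}{13} = \frac{2036}{13}$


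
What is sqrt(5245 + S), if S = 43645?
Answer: sqrt(48890) ≈ 221.11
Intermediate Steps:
sqrt(5245 + S) = sqrt(5245 + 43645) = sqrt(48890)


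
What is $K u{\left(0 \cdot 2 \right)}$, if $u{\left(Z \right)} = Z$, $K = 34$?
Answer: $0$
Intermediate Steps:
$K u{\left(0 \cdot 2 \right)} = 34 \cdot 0 \cdot 2 = 34 \cdot 0 = 0$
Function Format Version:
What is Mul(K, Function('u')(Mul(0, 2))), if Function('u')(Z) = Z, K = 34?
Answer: 0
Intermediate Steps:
Mul(K, Function('u')(Mul(0, 2))) = Mul(34, Mul(0, 2)) = Mul(34, 0) = 0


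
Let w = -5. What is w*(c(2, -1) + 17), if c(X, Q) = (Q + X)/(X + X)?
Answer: -345/4 ≈ -86.250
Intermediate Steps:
c(X, Q) = (Q + X)/(2*X) (c(X, Q) = (Q + X)/((2*X)) = (Q + X)*(1/(2*X)) = (Q + X)/(2*X))
w*(c(2, -1) + 17) = -5*((½)*(-1 + 2)/2 + 17) = -5*((½)*(½)*1 + 17) = -5*(¼ + 17) = -5*69/4 = -345/4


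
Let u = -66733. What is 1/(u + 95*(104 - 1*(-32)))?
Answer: -1/53813 ≈ -1.8583e-5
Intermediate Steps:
1/(u + 95*(104 - 1*(-32))) = 1/(-66733 + 95*(104 - 1*(-32))) = 1/(-66733 + 95*(104 + 32)) = 1/(-66733 + 95*136) = 1/(-66733 + 12920) = 1/(-53813) = -1/53813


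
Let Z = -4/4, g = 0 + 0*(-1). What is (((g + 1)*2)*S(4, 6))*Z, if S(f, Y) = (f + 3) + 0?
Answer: -14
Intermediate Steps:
g = 0 (g = 0 + 0 = 0)
S(f, Y) = 3 + f (S(f, Y) = (3 + f) + 0 = 3 + f)
Z = -1 (Z = -4*¼ = -1)
(((g + 1)*2)*S(4, 6))*Z = (((0 + 1)*2)*(3 + 4))*(-1) = ((1*2)*7)*(-1) = (2*7)*(-1) = 14*(-1) = -14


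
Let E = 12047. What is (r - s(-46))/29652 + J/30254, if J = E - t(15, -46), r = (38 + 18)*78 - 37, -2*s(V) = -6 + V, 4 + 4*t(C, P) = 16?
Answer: 11604099/21359324 ≈ 0.54328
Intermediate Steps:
t(C, P) = 3 (t(C, P) = -1 + (1/4)*16 = -1 + 4 = 3)
s(V) = 3 - V/2 (s(V) = -(-6 + V)/2 = 3 - V/2)
r = 4331 (r = 56*78 - 37 = 4368 - 37 = 4331)
J = 12044 (J = 12047 - 1*3 = 12047 - 3 = 12044)
(r - s(-46))/29652 + J/30254 = (4331 - (3 - 1/2*(-46)))/29652 + 12044/30254 = (4331 - (3 + 23))*(1/29652) + 12044*(1/30254) = (4331 - 1*26)*(1/29652) + 6022/15127 = (4331 - 26)*(1/29652) + 6022/15127 = 4305*(1/29652) + 6022/15127 = 205/1412 + 6022/15127 = 11604099/21359324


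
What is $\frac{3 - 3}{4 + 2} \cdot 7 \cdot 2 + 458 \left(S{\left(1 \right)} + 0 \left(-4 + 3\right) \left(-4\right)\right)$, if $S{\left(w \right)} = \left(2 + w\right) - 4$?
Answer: $-458$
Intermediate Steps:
$S{\left(w \right)} = -2 + w$ ($S{\left(w \right)} = \left(2 + w\right) - 4 = -2 + w$)
$\frac{3 - 3}{4 + 2} \cdot 7 \cdot 2 + 458 \left(S{\left(1 \right)} + 0 \left(-4 + 3\right) \left(-4\right)\right) = \frac{3 - 3}{4 + 2} \cdot 7 \cdot 2 + 458 \left(\left(-2 + 1\right) + 0 \left(-4 + 3\right) \left(-4\right)\right) = \frac{0}{6} \cdot 7 \cdot 2 + 458 \left(-1 + 0 \left(-1\right) \left(-4\right)\right) = 0 \cdot \frac{1}{6} \cdot 7 \cdot 2 + 458 \left(-1 + 0 \left(-4\right)\right) = 0 \cdot 7 \cdot 2 + 458 \left(-1 + 0\right) = 0 \cdot 2 + 458 \left(-1\right) = 0 - 458 = -458$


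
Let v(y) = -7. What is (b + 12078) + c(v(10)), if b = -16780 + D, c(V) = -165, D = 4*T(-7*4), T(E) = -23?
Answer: -4959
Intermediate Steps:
D = -92 (D = 4*(-23) = -92)
b = -16872 (b = -16780 - 92 = -16872)
(b + 12078) + c(v(10)) = (-16872 + 12078) - 165 = -4794 - 165 = -4959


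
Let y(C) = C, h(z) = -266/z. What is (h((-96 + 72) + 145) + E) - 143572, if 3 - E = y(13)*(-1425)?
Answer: -15130590/121 ≈ -1.2505e+5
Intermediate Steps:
E = 18528 (E = 3 - 13*(-1425) = 3 - 1*(-18525) = 3 + 18525 = 18528)
(h((-96 + 72) + 145) + E) - 143572 = (-266/((-96 + 72) + 145) + 18528) - 143572 = (-266/(-24 + 145) + 18528) - 143572 = (-266/121 + 18528) - 143572 = 2241622/121 - 143572 = -15130590/121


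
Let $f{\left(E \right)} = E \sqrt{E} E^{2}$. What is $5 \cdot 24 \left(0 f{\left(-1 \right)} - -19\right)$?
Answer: $2280$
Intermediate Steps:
$f{\left(E \right)} = E^{\frac{7}{2}}$ ($f{\left(E \right)} = E^{\frac{3}{2}} E^{2} = E^{\frac{7}{2}}$)
$5 \cdot 24 \left(0 f{\left(-1 \right)} - -19\right) = 5 \cdot 24 \left(0 \left(-1\right)^{\frac{7}{2}} - -19\right) = 120 \left(0 \left(- i\right) + 19\right) = 120 \left(0 + 19\right) = 120 \cdot 19 = 2280$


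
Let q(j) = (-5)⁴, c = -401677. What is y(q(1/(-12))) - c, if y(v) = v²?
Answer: 792302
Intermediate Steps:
q(j) = 625
y(q(1/(-12))) - c = 625² - 1*(-401677) = 390625 + 401677 = 792302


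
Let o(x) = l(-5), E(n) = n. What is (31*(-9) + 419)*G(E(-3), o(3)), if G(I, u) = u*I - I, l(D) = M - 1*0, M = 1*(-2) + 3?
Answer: 0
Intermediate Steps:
M = 1 (M = -2 + 3 = 1)
l(D) = 1 (l(D) = 1 - 1*0 = 1 + 0 = 1)
o(x) = 1
G(I, u) = -I + I*u (G(I, u) = I*u - I = -I + I*u)
(31*(-9) + 419)*G(E(-3), o(3)) = (31*(-9) + 419)*(-3*(-1 + 1)) = (-279 + 419)*(-3*0) = 140*0 = 0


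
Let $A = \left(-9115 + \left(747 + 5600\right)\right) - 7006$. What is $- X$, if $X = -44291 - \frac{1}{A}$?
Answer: $\frac{432900233}{9774} \approx 44291.0$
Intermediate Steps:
$A = -9774$ ($A = \left(-9115 + 6347\right) - 7006 = -2768 - 7006 = -9774$)
$X = - \frac{432900233}{9774}$ ($X = -44291 - \frac{1}{-9774} = -44291 - - \frac{1}{9774} = -44291 + \frac{1}{9774} = - \frac{432900233}{9774} \approx -44291.0$)
$- X = \left(-1\right) \left(- \frac{432900233}{9774}\right) = \frac{432900233}{9774}$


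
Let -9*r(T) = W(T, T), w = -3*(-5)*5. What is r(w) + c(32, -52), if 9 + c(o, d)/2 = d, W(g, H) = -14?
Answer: -1084/9 ≈ -120.44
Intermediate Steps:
c(o, d) = -18 + 2*d
w = 75 (w = 15*5 = 75)
r(T) = 14/9 (r(T) = -⅑*(-14) = 14/9)
r(w) + c(32, -52) = 14/9 + (-18 + 2*(-52)) = 14/9 + (-18 - 104) = 14/9 - 122 = -1084/9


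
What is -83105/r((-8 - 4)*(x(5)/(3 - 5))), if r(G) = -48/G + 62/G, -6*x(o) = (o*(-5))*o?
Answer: -10388125/14 ≈ -7.4201e+5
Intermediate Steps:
x(o) = 5*o²/6 (x(o) = -o*(-5)*o/6 = -(-5*o)*o/6 = -(-5)*o²/6 = 5*o²/6)
r(G) = 14/G
-83105/r((-8 - 4)*(x(5)/(3 - 5))) = -83105*125*(-8 - 4)/(84*(3 - 5)) = -83105/(14/((-12*(⅚)*25/(-2)))) = -83105/(14/((-250*(-1)/2))) = -83105/(14/((-12*(-125/12)))) = -83105/(14/125) = -83105/(14*(1/125)) = -83105/14/125 = -83105*125/14 = -10388125/14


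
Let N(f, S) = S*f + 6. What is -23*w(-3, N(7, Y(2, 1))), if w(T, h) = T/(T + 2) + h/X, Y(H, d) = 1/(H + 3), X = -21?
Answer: -6394/105 ≈ -60.895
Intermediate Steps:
Y(H, d) = 1/(3 + H)
N(f, S) = 6 + S*f
w(T, h) = -h/21 + T/(2 + T) (w(T, h) = T/(T + 2) + h/(-21) = T/(2 + T) + h*(-1/21) = T/(2 + T) - h/21 = -h/21 + T/(2 + T))
-23*w(-3, N(7, Y(2, 1))) = -23*(-2*(6 + 7/(3 + 2)) + 21*(-3) - 1*(-3)*(6 + 7/(3 + 2)))/(21*(2 - 3)) = -23*(-2*(6 + 7/5) - 63 - 1*(-3)*(6 + 7/5))/(21*(-1)) = -23*(-1)*(-2*(6 + (⅕)*7) - 63 - 1*(-3)*(6 + (⅕)*7))/21 = -23*(-1)*(-2*(6 + 7/5) - 63 - 1*(-3)*(6 + 7/5))/21 = -23*(-1)*(-2*37/5 - 63 - 1*(-3)*37/5)/21 = -23*(-1)*(-74/5 - 63 + 111/5)/21 = -23*(-1)*(-278)/(21*5) = -23*278/105 = -6394/105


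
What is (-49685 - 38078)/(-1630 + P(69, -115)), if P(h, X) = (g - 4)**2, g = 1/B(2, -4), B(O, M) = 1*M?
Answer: 1404208/25791 ≈ 54.446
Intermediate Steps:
B(O, M) = M
g = -1/4 (g = 1/(-4) = -1/4 ≈ -0.25000)
P(h, X) = 289/16 (P(h, X) = (-1/4 - 4)**2 = (-17/4)**2 = 289/16)
(-49685 - 38078)/(-1630 + P(69, -115)) = (-49685 - 38078)/(-1630 + 289/16) = -87763/(-25791/16) = -87763*(-16/25791) = 1404208/25791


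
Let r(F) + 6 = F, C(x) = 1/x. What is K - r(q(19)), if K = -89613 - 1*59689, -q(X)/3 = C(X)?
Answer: -2836621/19 ≈ -1.4930e+5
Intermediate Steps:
q(X) = -3/X
r(F) = -6 + F
K = -149302 (K = -89613 - 59689 = -149302)
K - r(q(19)) = -149302 - (-6 - 3/19) = -149302 - 1*(-117/19) = -149302 + 117/19 = -2836621/19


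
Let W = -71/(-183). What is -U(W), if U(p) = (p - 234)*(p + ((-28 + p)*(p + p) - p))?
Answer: -30674954026/6128487 ≈ -5005.3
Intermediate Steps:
W = 71/183 (W = -71*(-1/183) = 71/183 ≈ 0.38798)
U(p) = 2*p*(-234 + p)*(-28 + p) (U(p) = (-234 + p)*(p + ((-28 + p)*(2*p) - p)) = (-234 + p)*(p + (2*p*(-28 + p) - p)) = (-234 + p)*(p + (-p + 2*p*(-28 + p))) = (-234 + p)*(2*p*(-28 + p)) = 2*p*(-234 + p)*(-28 + p))
-U(W) = -2*71*(6552 + (71/183)² - 262*71/183)/183 = -2*71*(6552 + 5041/33489 - 18602/183)/183 = -2*71*216020803/(183*33489) = -1*30674954026/6128487 = -30674954026/6128487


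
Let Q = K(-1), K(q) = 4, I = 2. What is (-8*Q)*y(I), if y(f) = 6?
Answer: -192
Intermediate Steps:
Q = 4
(-8*Q)*y(I) = -8*4*6 = -32*6 = -192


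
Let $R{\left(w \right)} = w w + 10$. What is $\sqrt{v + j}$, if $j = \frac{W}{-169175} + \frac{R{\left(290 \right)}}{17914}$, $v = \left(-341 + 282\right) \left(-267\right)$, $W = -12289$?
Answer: $\frac{\sqrt{8563780030609061323}}{23312315} \approx 125.53$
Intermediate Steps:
$v = 15753$ ($v = \left(-59\right) \left(-267\right) = 15753$)
$R{\left(w \right)} = 10 + w^{2}$ ($R{\left(w \right)} = w^{2} + 10 = 10 + w^{2}$)
$j = \frac{555748246}{116561575}$ ($j = - \frac{12289}{-169175} + \frac{10 + 290^{2}}{17914} = \left(-12289\right) \left(- \frac{1}{169175}\right) + \left(10 + 84100\right) \frac{1}{17914} = \frac{12289}{169175} + 84110 \cdot \frac{1}{17914} = \frac{12289}{169175} + \frac{3235}{689} = \frac{555748246}{116561575} \approx 4.7679$)
$\sqrt{v + j} = \sqrt{15753 + \frac{555748246}{116561575}} = \sqrt{\frac{1836750239221}{116561575}} = \frac{\sqrt{8563780030609061323}}{23312315}$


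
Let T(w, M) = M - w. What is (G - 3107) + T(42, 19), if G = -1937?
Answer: -5067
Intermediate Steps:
(G - 3107) + T(42, 19) = (-1937 - 3107) + (19 - 1*42) = -5044 + (19 - 42) = -5044 - 23 = -5067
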